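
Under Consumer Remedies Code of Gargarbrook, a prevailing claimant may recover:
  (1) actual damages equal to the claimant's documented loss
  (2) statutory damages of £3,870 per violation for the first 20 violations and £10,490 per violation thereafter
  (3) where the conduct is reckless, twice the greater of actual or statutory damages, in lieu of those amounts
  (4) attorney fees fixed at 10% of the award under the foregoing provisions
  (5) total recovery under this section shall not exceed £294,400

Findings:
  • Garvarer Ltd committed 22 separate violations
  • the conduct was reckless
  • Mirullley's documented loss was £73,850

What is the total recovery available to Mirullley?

First 20 violations: 20 × £3,870 = £77,400
Remaining violations: (22 − 20) × £10,490 = £20,980
Statutory damages: £77,400 + £20,980 = £98,380
Greater of actual damages (£73,850) or statutory damages (£98,380): £98,380
Doubled: 2 × £98,380 = £196,760
Attorney fees: 10% of £196,760 = £19,676
Total before cap: £196,760 + £19,676 = £216,436
Cap at £294,400: £216,436 is within the cap, no reduction.

Total recovery: £216,436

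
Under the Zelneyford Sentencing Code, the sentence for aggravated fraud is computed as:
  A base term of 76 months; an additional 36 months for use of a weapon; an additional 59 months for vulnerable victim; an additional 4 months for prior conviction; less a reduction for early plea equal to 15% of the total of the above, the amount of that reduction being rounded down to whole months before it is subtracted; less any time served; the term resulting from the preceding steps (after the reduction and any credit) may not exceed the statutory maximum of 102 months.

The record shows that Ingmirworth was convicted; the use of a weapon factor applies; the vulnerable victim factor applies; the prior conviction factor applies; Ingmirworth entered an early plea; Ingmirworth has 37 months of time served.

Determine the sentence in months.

102 months

Use of a weapon enhancement: +36 months
Vulnerable victim enhancement: +59 months
Prior conviction enhancement: +4 months
Adjusted term: 76 months + 36 months + 59 months + 4 months = 175 months
Early plea reduction: 15% of 175 months = 26 months (rounded down)
After reduction: 175 − 26 = 149 months
Less time served: 149 months − 37 months = 112 months
Cap at 102 months: 112 months exceeds the cap → 102 months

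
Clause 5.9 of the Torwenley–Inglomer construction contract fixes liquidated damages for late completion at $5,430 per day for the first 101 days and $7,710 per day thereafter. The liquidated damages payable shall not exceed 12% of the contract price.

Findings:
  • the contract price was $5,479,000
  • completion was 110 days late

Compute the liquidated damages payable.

$617,820

First 101 days: 101 × $5,430 = $548,430
Remaining days: (110 − 101) × $7,710 = $69,390
Accrued per-day damages: $548,430 + $69,390 = $617,820
Cap: 12% of $5,479,000 = $657,480
Cap at $657,480: $617,820 is within the cap, no reduction.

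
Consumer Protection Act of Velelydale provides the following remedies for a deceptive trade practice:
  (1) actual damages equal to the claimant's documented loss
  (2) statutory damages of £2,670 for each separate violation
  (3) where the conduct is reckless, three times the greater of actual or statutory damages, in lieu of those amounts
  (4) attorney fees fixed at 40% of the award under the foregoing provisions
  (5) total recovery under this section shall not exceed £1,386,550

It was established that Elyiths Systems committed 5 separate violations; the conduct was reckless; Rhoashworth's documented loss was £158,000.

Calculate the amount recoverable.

£663,600

Statutory damages: 5 × £2,670 = £13,350
Greater of actual damages (£158,000) or statutory damages (£13,350): £158,000
Trebled: 3 × £158,000 = £474,000
Attorney fees: 40% of £474,000 = £189,600
Total before cap: £474,000 + £189,600 = £663,600
Cap at £1,386,550: £663,600 is within the cap, no reduction.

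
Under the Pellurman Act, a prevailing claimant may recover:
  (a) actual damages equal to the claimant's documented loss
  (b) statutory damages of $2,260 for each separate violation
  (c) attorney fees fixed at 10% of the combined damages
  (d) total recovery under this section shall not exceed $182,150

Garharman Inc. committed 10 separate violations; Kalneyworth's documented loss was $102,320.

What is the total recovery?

Total recovery: $137,412

Statutory damages: 10 × $2,260 = $22,600
Combined damages: $102,320 + $22,600 = $124,920
Attorney fees: 10% of $124,920 = $12,492
Total before cap: $124,920 + $12,492 = $137,412
Cap at $182,150: $137,412 is within the cap, no reduction.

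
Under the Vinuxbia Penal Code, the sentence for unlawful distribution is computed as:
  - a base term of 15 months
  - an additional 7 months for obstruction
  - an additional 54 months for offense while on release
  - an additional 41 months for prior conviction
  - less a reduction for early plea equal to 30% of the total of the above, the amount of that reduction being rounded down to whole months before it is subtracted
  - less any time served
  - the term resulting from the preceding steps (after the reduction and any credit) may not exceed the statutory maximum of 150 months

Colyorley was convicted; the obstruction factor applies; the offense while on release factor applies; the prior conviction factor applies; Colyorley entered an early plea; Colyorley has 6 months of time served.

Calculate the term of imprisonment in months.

Obstruction enhancement: +7 months
Offense while on release enhancement: +54 months
Prior conviction enhancement: +41 months
Adjusted term: 15 months + 7 months + 54 months + 41 months = 117 months
Early plea reduction: 30% of 117 months = 35 months (rounded down)
After reduction: 117 − 35 = 82 months
Less time served: 82 months − 6 months = 76 months
Cap at 150 months: 76 months is within the cap, no reduction.

76 months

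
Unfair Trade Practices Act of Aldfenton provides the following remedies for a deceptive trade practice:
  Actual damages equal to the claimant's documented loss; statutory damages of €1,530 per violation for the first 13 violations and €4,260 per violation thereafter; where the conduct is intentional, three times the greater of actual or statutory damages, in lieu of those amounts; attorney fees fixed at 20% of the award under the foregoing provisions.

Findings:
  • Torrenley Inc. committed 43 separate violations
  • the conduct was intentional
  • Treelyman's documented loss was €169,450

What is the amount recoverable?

€610,020

First 13 violations: 13 × €1,530 = €19,890
Remaining violations: (43 − 13) × €4,260 = €127,800
Statutory damages: €19,890 + €127,800 = €147,690
Greater of actual damages (€169,450) or statutory damages (€147,690): €169,450
Trebled: 3 × €169,450 = €508,350
Attorney fees: 20% of €508,350 = €101,670
Total recovery: €508,350 + €101,670 = €610,020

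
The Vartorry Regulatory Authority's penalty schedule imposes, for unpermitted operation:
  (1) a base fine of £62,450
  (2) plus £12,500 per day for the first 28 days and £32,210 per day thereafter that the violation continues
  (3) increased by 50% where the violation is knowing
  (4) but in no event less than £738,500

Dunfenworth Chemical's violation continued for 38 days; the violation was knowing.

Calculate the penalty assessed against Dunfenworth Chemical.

£1,101,825

First 28 days: 28 × £12,500 = £350,000
Remaining days: (38 − 28) × £32,210 = £322,100
Per-day component: £350,000 + £322,100 = £672,100
Base plus per-day: £62,450 + £672,100 = £734,550
Enhancement: 50% of £734,550 = £367,275
Enhanced fine: £734,550 + £367,275 = £1,101,825
Minimum £738,500: £1,101,825 meets the minimum, no increase.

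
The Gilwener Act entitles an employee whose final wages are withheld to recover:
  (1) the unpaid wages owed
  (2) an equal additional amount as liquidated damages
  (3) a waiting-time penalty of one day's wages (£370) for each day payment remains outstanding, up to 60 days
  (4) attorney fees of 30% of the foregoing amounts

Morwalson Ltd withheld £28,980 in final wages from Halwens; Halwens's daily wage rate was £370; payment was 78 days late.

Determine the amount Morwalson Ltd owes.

£104,208

Liquidated damages (equal amount): £28,980
Penalty days: min(78, 60) = 60
Waiting-time penalty: 60 × £370 = £22,200
Subtotal: £28,980 + £28,980 + £22,200 = £80,160
Attorney fees: 30% of £80,160 = £24,048
Total award: £80,160 + £24,048 = £104,208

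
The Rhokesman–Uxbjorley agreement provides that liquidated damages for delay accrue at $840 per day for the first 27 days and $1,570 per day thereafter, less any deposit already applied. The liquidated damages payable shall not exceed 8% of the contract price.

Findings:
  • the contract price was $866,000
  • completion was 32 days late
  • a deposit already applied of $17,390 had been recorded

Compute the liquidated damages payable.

First 27 days: 27 × $840 = $22,680
Remaining days: (32 − 27) × $1,570 = $7,850
Accrued per-day damages: $22,680 + $7,850 = $30,530
Less deposit already applied: $30,530 − $17,390 = $13,140
Cap: 8% of $866,000 = $69,280
Cap at $69,280: $13,140 is within the cap, no reduction.

$13,140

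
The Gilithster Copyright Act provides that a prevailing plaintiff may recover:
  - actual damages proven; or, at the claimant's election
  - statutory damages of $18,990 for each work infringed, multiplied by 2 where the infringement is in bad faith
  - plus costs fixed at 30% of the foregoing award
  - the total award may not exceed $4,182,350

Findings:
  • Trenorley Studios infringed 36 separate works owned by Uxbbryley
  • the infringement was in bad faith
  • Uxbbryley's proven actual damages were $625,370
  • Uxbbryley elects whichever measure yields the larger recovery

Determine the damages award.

Statutory damages: 36 × $18,990 = $683,640
Doubled: 2 × $683,640 = $1,367,280
Greater of actual damages ($625,370) or enhanced statutory damages ($1,367,280): $1,367,280
Costs: 30% of $1,367,280 = $410,184
Award plus costs: $1,367,280 + $410,184 = $1,777,464
Cap at $4,182,350: $1,777,464 is within the cap, no reduction.

$1,777,464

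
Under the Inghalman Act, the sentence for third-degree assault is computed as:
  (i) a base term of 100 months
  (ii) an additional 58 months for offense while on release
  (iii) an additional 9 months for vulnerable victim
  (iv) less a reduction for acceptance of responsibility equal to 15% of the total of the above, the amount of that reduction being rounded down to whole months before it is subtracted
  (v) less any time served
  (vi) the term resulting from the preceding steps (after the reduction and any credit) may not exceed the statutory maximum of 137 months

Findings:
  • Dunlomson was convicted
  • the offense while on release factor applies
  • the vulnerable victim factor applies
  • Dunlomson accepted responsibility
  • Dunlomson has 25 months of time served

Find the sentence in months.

117 months

Offense while on release enhancement: +58 months
Vulnerable victim enhancement: +9 months
Adjusted term: 100 months + 58 months + 9 months = 167 months
Acceptance of responsibility reduction: 15% of 167 months = 25 months (rounded down)
After reduction: 167 − 25 = 142 months
Less time served: 142 months − 25 months = 117 months
Cap at 137 months: 117 months is within the cap, no reduction.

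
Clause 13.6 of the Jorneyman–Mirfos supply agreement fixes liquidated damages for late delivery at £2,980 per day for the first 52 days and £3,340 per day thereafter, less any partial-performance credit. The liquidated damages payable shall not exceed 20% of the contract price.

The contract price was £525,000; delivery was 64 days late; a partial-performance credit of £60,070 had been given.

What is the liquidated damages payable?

£105,000

First 52 days: 52 × £2,980 = £154,960
Remaining days: (64 − 52) × £3,340 = £40,080
Accrued per-day damages: £154,960 + £40,080 = £195,040
Less partial-performance credit: £195,040 − £60,070 = £134,970
Cap: 20% of £525,000 = £105,000
Cap at £105,000: £134,970 exceeds the cap → £105,000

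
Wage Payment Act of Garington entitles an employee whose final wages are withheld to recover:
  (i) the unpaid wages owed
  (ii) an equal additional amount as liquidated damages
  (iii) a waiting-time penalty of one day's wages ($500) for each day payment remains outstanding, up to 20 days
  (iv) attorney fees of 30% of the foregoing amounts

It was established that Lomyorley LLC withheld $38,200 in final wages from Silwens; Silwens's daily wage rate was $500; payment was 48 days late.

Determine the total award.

Liquidated damages (equal amount): $38,200
Penalty days: min(48, 20) = 20
Waiting-time penalty: 20 × $500 = $10,000
Subtotal: $38,200 + $38,200 + $10,000 = $86,400
Attorney fees: 30% of $86,400 = $25,920
Total award: $86,400 + $25,920 = $112,320

Total award: $112,320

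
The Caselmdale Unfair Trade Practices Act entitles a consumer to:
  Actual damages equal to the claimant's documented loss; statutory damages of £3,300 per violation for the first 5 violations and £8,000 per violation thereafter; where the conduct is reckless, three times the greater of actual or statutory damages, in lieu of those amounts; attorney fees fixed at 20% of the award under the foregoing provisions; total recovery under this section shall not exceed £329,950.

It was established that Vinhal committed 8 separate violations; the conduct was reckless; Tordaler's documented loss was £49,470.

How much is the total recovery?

First 5 violations: 5 × £3,300 = £16,500
Remaining violations: (8 − 5) × £8,000 = £24,000
Statutory damages: £16,500 + £24,000 = £40,500
Greater of actual damages (£49,470) or statutory damages (£40,500): £49,470
Trebled: 3 × £49,470 = £148,410
Attorney fees: 20% of £148,410 = £29,682
Total before cap: £148,410 + £29,682 = £178,092
Cap at £329,950: £178,092 is within the cap, no reduction.

Total recovery: £178,092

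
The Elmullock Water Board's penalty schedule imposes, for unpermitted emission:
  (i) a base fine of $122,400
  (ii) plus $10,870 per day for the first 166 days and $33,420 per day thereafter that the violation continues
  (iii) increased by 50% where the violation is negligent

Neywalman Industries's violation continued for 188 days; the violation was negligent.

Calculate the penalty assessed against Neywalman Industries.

First 166 days: 166 × $10,870 = $1,804,420
Remaining days: (188 − 166) × $33,420 = $735,240
Per-day component: $1,804,420 + $735,240 = $2,539,660
Base plus per-day: $122,400 + $2,539,660 = $2,662,060
Enhancement: 50% of $2,662,060 = $1,331,030
Enhanced fine: $2,662,060 + $1,331,030 = $3,993,090

$3,993,090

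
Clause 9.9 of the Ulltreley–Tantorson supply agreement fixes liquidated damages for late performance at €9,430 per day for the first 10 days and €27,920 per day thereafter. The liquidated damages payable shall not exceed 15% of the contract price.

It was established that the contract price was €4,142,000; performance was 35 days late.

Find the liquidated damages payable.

First 10 days: 10 × €9,430 = €94,300
Remaining days: (35 − 10) × €27,920 = €698,000
Accrued per-day damages: €94,300 + €698,000 = €792,300
Cap: 15% of €4,142,000 = €621,300
Cap at €621,300: €792,300 exceeds the cap → €621,300

€621,300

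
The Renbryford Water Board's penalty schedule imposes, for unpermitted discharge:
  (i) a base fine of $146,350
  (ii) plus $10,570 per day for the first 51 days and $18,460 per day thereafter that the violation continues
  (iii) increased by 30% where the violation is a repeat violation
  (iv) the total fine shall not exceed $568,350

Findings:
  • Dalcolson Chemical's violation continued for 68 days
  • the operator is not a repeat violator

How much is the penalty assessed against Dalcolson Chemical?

$568,350

First 51 days: 51 × $10,570 = $539,070
Remaining days: (68 − 51) × $18,460 = $313,820
Per-day component: $539,070 + $313,820 = $852,890
Base plus per-day: $146,350 + $852,890 = $999,240
The operator is not a repeat violator: no 30% increase.
Cap at $568,350: $999,240 exceeds the cap → $568,350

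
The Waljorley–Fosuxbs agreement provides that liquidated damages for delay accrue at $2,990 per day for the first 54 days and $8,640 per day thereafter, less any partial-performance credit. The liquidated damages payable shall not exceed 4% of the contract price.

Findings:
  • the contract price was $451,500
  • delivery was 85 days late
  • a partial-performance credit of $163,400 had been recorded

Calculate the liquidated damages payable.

First 54 days: 54 × $2,990 = $161,460
Remaining days: (85 − 54) × $8,640 = $267,840
Accrued per-day damages: $161,460 + $267,840 = $429,300
Less partial-performance credit: $429,300 − $163,400 = $265,900
Cap: 4% of $451,500 = $18,060
Cap at $18,060: $265,900 exceeds the cap → $18,060

Liquidated damages: $18,060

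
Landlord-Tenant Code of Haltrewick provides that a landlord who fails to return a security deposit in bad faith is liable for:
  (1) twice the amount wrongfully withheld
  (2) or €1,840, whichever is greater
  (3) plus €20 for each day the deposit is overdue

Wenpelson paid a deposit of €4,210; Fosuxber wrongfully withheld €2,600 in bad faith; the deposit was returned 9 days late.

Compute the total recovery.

Doubled: 2 × €2,600 = €5,200
Minimum €1,840: €5,200 meets the minimum, no increase.
Late-return penalty: 9 × €20 = €180
Damages plus late penalty: €5,200 + €180 = €5,380

€5,380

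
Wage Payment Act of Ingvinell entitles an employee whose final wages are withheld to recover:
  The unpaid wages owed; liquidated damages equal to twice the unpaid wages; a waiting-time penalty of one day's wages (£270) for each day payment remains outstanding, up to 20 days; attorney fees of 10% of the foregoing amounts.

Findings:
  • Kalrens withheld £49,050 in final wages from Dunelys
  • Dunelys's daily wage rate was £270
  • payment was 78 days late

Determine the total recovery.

£167,805

Doubled: 2 × £49,050 = £98,100
Penalty days: min(78, 20) = 20
Waiting-time penalty: 20 × £270 = £5,400
Subtotal: £49,050 + £98,100 + £5,400 = £152,550
Attorney fees: 10% of £152,550 = £15,255
Total award: £152,550 + £15,255 = £167,805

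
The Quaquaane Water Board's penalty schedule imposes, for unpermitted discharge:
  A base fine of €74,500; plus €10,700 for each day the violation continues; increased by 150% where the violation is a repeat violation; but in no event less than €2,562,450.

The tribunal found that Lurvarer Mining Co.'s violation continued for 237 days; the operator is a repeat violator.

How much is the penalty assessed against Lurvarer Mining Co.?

Per-day component: 237 × €10,700 = €2,535,900
Base plus per-day: €74,500 + €2,535,900 = €2,610,400
Enhancement: 150% of €2,610,400 = €3,915,600
Enhanced fine: €2,610,400 + €3,915,600 = €6,526,000
Minimum €2,562,450: €6,526,000 meets the minimum, no increase.

€6,526,000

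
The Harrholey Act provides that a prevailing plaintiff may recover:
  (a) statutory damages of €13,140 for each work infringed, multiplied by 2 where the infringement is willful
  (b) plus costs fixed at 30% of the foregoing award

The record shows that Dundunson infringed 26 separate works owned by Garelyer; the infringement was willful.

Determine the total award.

Statutory damages: 26 × €13,140 = €341,640
Doubled: 2 × €341,640 = €683,280
Costs: 30% of €683,280 = €204,984
Award plus costs: €683,280 + €204,984 = €888,264

Award: €888,264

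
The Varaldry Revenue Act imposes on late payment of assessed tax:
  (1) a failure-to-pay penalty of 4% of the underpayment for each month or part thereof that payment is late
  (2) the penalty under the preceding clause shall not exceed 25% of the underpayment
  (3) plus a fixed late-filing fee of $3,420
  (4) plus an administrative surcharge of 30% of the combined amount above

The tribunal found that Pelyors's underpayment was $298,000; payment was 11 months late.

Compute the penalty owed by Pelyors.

$101,296

Accrued rate: 4% × 11 = 44%, capped at 25% → 25%
Failure-to-pay penalty: 25% of $298,000 = $74,500
Penalty before surcharge: $74,500 + $3,420 = $77,920
Administrative surcharge: 30% of $77,920 = $23,376
Total penalty: $77,920 + $23,376 = $101,296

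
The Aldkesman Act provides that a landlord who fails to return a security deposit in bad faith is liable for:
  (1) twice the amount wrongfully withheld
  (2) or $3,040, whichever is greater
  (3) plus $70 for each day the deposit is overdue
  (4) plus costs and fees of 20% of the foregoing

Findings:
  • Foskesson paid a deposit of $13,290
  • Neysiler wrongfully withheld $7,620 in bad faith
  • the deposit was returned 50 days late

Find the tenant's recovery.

$22,488

Doubled: 2 × $7,620 = $15,240
Minimum $3,040: $15,240 meets the minimum, no increase.
Late-return penalty: 50 × $70 = $3,500
Damages plus late penalty: $15,240 + $3,500 = $18,740
Costs and fees: 20% of $18,740 = $3,748
Total recovery: $18,740 + $3,748 = $22,488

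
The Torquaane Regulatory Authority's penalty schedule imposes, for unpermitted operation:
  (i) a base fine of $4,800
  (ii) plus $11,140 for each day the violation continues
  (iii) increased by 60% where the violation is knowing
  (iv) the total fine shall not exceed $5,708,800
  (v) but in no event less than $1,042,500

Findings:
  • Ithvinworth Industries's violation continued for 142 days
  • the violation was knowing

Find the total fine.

Per-day component: 142 × $11,140 = $1,581,880
Base plus per-day: $4,800 + $1,581,880 = $1,586,680
Enhancement: 60% of $1,586,680 = $952,008
Enhanced fine: $1,586,680 + $952,008 = $2,538,688
Cap at $5,708,800: $2,538,688 is within the cap, no reduction.
Minimum $1,042,500: $2,538,688 meets the minimum, no increase.

$2,538,688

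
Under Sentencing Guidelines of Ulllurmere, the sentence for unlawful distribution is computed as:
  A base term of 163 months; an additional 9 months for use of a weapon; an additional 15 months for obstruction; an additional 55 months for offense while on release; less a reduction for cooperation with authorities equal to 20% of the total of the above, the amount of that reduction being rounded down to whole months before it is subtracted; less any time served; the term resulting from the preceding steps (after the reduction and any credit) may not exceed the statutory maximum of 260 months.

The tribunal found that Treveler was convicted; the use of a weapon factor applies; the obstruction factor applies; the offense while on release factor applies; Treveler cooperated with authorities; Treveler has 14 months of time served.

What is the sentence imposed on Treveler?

180 months

Use of a weapon enhancement: +9 months
Obstruction enhancement: +15 months
Offense while on release enhancement: +55 months
Adjusted term: 163 months + 9 months + 15 months + 55 months = 242 months
Cooperation with authorities reduction: 20% of 242 months = 48 months (rounded down)
After reduction: 242 − 48 = 194 months
Less time served: 194 months − 14 months = 180 months
Cap at 260 months: 180 months is within the cap, no reduction.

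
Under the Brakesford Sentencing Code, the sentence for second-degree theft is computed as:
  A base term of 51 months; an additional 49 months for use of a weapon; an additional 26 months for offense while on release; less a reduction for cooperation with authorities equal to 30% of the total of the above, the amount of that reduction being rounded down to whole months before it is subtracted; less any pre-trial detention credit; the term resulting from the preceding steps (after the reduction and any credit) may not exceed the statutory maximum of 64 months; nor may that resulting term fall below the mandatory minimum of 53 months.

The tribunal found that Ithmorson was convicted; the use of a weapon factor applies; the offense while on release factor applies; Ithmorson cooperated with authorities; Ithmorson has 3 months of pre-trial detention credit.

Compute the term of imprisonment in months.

Use of a weapon enhancement: +49 months
Offense while on release enhancement: +26 months
Adjusted term: 51 months + 49 months + 26 months = 126 months
Cooperation with authorities reduction: 30% of 126 months = 37 months (rounded down)
After reduction: 126 − 37 = 89 months
Less pre-trial detention credit: 89 months − 3 months = 86 months
Cap at 64 months: 86 months exceeds the cap → 64 months
Minimum 53 months: 64 months meets the minimum, no increase.

64 months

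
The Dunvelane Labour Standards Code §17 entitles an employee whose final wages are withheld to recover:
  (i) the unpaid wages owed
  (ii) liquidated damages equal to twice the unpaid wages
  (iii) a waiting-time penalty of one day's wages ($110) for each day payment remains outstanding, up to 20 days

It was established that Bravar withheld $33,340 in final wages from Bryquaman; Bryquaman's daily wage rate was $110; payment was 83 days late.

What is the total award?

Total award: $102,220

Doubled: 2 × $33,340 = $66,680
Penalty days: min(83, 20) = 20
Waiting-time penalty: 20 × $110 = $2,200
Total award: $33,340 + $66,680 + $2,200 = $102,220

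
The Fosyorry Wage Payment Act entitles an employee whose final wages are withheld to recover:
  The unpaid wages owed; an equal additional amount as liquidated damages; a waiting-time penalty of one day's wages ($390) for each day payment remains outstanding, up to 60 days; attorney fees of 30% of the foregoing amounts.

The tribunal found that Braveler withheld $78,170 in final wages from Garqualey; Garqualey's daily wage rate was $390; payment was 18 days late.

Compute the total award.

Liquidated damages (equal amount): $78,170
Penalty days: min(18, 60) = 18
Waiting-time penalty: 18 × $390 = $7,020
Subtotal: $78,170 + $78,170 + $7,020 = $163,360
Attorney fees: 30% of $163,360 = $49,008
Total award: $163,360 + $49,008 = $212,368

$212,368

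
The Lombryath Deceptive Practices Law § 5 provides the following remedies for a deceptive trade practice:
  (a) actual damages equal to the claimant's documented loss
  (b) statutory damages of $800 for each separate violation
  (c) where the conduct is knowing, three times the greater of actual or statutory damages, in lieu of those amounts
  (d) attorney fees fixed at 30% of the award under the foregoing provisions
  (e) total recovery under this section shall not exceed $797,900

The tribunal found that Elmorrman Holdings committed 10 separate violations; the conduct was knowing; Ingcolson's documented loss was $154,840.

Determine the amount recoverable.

Statutory damages: 10 × $800 = $8,000
Greater of actual damages ($154,840) or statutory damages ($8,000): $154,840
Trebled: 3 × $154,840 = $464,520
Attorney fees: 30% of $464,520 = $139,356
Total before cap: $464,520 + $139,356 = $603,876
Cap at $797,900: $603,876 is within the cap, no reduction.

$603,876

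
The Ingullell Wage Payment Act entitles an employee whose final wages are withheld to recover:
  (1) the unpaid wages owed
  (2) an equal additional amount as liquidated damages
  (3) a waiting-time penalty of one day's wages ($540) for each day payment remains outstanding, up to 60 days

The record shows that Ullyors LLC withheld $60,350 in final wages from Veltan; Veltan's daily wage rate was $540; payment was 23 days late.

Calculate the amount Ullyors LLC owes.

Total award: $133,120

Liquidated damages (equal amount): $60,350
Penalty days: min(23, 60) = 23
Waiting-time penalty: 23 × $540 = $12,420
Total award: $60,350 + $60,350 + $12,420 = $133,120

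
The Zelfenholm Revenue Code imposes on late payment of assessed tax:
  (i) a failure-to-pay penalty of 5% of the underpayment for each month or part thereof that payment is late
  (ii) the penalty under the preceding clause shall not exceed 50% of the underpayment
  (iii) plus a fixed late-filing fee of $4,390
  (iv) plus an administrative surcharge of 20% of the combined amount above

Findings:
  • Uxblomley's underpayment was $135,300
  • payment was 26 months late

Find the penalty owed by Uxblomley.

Accrued rate: 5% × 26 = 130%, capped at 50% → 50%
Failure-to-pay penalty: 50% of $135,300 = $67,650
Penalty before surcharge: $67,650 + $4,390 = $72,040
Administrative surcharge: 20% of $72,040 = $14,408
Total penalty: $72,040 + $14,408 = $86,448

Penalty: $86,448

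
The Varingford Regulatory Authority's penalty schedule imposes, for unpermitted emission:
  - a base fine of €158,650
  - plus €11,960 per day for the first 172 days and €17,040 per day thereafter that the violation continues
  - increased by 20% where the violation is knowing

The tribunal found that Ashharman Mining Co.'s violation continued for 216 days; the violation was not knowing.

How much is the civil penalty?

€2,965,530

First 172 days: 172 × €11,960 = €2,057,120
Remaining days: (216 − 172) × €17,040 = €749,760
Per-day component: €2,057,120 + €749,760 = €2,806,880
Base plus per-day: €158,650 + €2,806,880 = €2,965,530
The violation was not knowing: no 20% increase.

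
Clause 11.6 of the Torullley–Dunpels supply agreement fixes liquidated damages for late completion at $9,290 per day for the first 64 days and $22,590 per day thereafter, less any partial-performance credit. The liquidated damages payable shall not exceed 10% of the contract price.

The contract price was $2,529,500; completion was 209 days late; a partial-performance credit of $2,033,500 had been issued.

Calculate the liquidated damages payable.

First 64 days: 64 × $9,290 = $594,560
Remaining days: (209 − 64) × $22,590 = $3,275,550
Accrued per-day damages: $594,560 + $3,275,550 = $3,870,110
Less partial-performance credit: $3,870,110 − $2,033,500 = $1,836,610
Cap: 10% of $2,529,500 = $252,950
Cap at $252,950: $1,836,610 exceeds the cap → $252,950

Liquidated damages: $252,950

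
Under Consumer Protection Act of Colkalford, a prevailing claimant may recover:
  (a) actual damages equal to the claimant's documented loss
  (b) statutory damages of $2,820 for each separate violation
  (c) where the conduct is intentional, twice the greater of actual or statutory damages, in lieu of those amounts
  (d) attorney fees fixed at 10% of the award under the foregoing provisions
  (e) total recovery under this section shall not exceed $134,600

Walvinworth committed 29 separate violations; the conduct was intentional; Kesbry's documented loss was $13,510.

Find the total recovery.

Statutory damages: 29 × $2,820 = $81,780
Greater of actual damages ($13,510) or statutory damages ($81,780): $81,780
Doubled: 2 × $81,780 = $163,560
Attorney fees: 10% of $163,560 = $16,356
Total before cap: $163,560 + $16,356 = $179,916
Cap at $134,600: $179,916 exceeds the cap → $134,600

$134,600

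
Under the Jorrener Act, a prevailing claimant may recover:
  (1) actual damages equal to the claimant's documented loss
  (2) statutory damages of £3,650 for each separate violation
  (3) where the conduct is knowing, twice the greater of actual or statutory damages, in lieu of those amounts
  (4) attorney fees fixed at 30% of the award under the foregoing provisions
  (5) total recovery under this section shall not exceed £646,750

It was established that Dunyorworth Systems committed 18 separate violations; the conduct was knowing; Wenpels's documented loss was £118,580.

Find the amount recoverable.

Statutory damages: 18 × £3,650 = £65,700
Greater of actual damages (£118,580) or statutory damages (£65,700): £118,580
Doubled: 2 × £118,580 = £237,160
Attorney fees: 30% of £237,160 = £71,148
Total before cap: £237,160 + £71,148 = £308,308
Cap at £646,750: £308,308 is within the cap, no reduction.

£308,308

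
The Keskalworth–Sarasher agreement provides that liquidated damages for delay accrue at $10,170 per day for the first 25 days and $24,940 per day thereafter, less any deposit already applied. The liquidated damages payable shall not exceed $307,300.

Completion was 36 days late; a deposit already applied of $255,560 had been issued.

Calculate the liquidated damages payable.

$273,030

First 25 days: 25 × $10,170 = $254,250
Remaining days: (36 − 25) × $24,940 = $274,340
Accrued per-day damages: $254,250 + $274,340 = $528,590
Less deposit already applied: $528,590 − $255,560 = $273,030
Cap at $307,300: $273,030 is within the cap, no reduction.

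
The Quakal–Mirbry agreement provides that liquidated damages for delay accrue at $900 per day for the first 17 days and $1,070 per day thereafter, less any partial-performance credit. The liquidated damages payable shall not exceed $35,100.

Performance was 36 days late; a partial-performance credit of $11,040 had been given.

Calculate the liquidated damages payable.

$24,590

First 17 days: 17 × $900 = $15,300
Remaining days: (36 − 17) × $1,070 = $20,330
Accrued per-day damages: $15,300 + $20,330 = $35,630
Less partial-performance credit: $35,630 − $11,040 = $24,590
Cap at $35,100: $24,590 is within the cap, no reduction.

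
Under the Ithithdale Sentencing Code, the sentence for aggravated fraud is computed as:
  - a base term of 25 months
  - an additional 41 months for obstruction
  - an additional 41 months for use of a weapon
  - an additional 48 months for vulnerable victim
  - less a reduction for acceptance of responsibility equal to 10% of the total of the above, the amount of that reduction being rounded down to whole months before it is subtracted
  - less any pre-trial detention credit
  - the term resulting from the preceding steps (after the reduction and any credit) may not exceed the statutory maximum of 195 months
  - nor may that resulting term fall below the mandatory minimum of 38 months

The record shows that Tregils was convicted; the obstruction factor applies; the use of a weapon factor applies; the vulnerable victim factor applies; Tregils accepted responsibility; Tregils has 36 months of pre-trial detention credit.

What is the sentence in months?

104 months

Obstruction enhancement: +41 months
Use of a weapon enhancement: +41 months
Vulnerable victim enhancement: +48 months
Adjusted term: 25 months + 41 months + 41 months + 48 months = 155 months
Acceptance of responsibility reduction: 10% of 155 months = 15 months (rounded down)
After reduction: 155 − 15 = 140 months
Less pre-trial detention credit: 140 months − 36 months = 104 months
Cap at 195 months: 104 months is within the cap, no reduction.
Minimum 38 months: 104 months meets the minimum, no increase.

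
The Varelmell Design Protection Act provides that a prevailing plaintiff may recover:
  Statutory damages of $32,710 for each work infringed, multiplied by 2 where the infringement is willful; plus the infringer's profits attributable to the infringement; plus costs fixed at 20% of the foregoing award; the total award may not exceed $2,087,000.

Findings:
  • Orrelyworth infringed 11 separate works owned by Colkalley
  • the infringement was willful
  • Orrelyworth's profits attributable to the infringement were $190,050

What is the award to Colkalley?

Award: $1,091,604

Statutory damages: 11 × $32,710 = $359,810
Doubled: 2 × $359,810 = $719,620
Combined award: $719,620 + $190,050 = $909,670
Costs: 20% of $909,670 = $181,934
Award plus costs: $909,670 + $181,934 = $1,091,604
Cap at $2,087,000: $1,091,604 is within the cap, no reduction.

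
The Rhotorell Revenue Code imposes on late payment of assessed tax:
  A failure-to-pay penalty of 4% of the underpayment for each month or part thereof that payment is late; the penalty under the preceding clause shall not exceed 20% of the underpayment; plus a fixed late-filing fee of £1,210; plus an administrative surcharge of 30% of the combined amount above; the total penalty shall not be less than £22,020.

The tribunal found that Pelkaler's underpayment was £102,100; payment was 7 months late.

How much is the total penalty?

Accrued rate: 4% × 7 = 28%, capped at 20% → 20%
Failure-to-pay penalty: 20% of £102,100 = £20,420
Penalty before surcharge: £20,420 + £1,210 = £21,630
Administrative surcharge: 30% of £21,630 = £6,489
Total penalty: £21,630 + £6,489 = £28,119
Minimum £22,020: £28,119 meets the minimum, no increase.

£28,119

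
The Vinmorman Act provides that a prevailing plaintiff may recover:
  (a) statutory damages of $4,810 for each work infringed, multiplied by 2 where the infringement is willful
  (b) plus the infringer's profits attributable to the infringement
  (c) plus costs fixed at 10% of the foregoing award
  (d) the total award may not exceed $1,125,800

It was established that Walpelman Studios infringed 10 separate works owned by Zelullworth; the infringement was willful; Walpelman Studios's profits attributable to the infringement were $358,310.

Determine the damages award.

$499,961

Statutory damages: 10 × $4,810 = $48,100
Doubled: 2 × $48,100 = $96,200
Combined award: $96,200 + $358,310 = $454,510
Costs: 10% of $454,510 = $45,451
Award plus costs: $454,510 + $45,451 = $499,961
Cap at $1,125,800: $499,961 is within the cap, no reduction.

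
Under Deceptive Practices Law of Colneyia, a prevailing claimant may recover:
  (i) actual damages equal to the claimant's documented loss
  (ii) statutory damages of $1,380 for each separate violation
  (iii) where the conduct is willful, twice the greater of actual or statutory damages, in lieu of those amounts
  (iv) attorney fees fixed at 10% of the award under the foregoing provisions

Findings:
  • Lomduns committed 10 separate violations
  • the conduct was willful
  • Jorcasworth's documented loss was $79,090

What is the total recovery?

Statutory damages: 10 × $1,380 = $13,800
Greater of actual damages ($79,090) or statutory damages ($13,800): $79,090
Doubled: 2 × $79,090 = $158,180
Attorney fees: 10% of $158,180 = $15,818
Total recovery: $158,180 + $15,818 = $173,998

Total recovery: $173,998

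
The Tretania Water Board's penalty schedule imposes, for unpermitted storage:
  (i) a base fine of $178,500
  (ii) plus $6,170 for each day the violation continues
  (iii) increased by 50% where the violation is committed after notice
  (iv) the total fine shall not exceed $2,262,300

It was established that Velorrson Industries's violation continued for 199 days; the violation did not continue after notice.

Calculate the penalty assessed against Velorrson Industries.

Civil penalty: $1,406,330

Per-day component: 199 × $6,170 = $1,227,830
Base plus per-day: $178,500 + $1,227,830 = $1,406,330
The violation did not continue after notice: no 50% increase.
Cap at $2,262,300: $1,406,330 is within the cap, no reduction.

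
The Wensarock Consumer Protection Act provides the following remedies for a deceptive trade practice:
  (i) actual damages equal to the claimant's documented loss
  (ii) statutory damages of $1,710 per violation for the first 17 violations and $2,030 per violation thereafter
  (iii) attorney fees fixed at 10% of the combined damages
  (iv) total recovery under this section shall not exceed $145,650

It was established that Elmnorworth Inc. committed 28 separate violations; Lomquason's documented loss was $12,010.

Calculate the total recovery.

Total recovery: $69,751

First 17 violations: 17 × $1,710 = $29,070
Remaining violations: (28 − 17) × $2,030 = $22,330
Statutory damages: $29,070 + $22,330 = $51,400
Combined damages: $12,010 + $51,400 = $63,410
Attorney fees: 10% of $63,410 = $6,341
Total before cap: $63,410 + $6,341 = $69,751
Cap at $145,650: $69,751 is within the cap, no reduction.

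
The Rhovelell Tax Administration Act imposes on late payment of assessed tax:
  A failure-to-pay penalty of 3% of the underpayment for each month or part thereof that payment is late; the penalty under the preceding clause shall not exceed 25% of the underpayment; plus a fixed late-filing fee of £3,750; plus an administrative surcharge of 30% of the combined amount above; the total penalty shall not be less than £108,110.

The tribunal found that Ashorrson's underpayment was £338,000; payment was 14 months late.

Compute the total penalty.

£114,725

Accrued rate: 3% × 14 = 42%, capped at 25% → 25%
Failure-to-pay penalty: 25% of £338,000 = £84,500
Penalty before surcharge: £84,500 + £3,750 = £88,250
Administrative surcharge: 30% of £88,250 = £26,475
Total penalty: £88,250 + £26,475 = £114,725
Minimum £108,110: £114,725 meets the minimum, no increase.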